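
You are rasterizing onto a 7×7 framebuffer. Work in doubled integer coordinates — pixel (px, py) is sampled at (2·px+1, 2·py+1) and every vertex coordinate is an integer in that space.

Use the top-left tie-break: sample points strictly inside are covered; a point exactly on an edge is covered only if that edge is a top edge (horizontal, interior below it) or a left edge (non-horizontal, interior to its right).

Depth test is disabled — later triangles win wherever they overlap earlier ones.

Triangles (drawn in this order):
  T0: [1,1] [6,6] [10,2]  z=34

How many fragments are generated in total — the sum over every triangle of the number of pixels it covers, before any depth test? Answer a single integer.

T0:
  2·area = 40  (B↔C swapped to make it positive)
  edge (1, 1)→(10, 2): d=(9,1) right/bottom  bias=-1
  edge (10, 2)→(6, 6): d=(-4,4) right/bottom  bias=-1
  edge (6, 6)→(1, 1): d=(-5,-5) top-left  bias=+0
    (0,0)@(1, 1): e=[0,40,0] → .  [on edge]
    (5,0)@(11, 1): e=[-10,0,50] → .  [on edge]
    (1,1)@(3, 3): e=[16,24,0] → X  [on edge]
    (2,1)@(5, 3): e=[14,16,10] → X
    (3,1)@(7, 3): e=[12,8,20] → X
    (4,1)@(9, 3): e=[10,0,30] → .  [on edge]
    (1,2)@(3, 5): e=[34,16,-10] → .
    (2,2)@(5, 5): e=[32,8,0] → X  [on edge]
    (3,2)@(7, 5): e=[30,0,10] → .  [on edge]
    (2,3)@(5, 7): e=[50,0,-10] → .  [on edge]
    (3,3)@(7, 7): e=[48,-8,0] → .  [on edge]
    (1,4)@(3, 9): e=[70,0,-30] → .  [on edge]
    (4,4)@(9, 9): e=[64,-24,0] → .  [on edge]
    (0,5)@(1, 11): e=[90,0,-50] → .  [on edge]
    (5,5)@(11, 11): e=[80,-40,0] → .  [on edge]
    (6,6)@(13, 13): e=[96,-56,0] → .  [on edge]
  covered (4 px):
    . . . . . . .
    . X X X . . .
    . . X . . . .
    . . . . . . .
    . . . . . . .
    . . . . . . .
    . . . . . . .

Answer: 4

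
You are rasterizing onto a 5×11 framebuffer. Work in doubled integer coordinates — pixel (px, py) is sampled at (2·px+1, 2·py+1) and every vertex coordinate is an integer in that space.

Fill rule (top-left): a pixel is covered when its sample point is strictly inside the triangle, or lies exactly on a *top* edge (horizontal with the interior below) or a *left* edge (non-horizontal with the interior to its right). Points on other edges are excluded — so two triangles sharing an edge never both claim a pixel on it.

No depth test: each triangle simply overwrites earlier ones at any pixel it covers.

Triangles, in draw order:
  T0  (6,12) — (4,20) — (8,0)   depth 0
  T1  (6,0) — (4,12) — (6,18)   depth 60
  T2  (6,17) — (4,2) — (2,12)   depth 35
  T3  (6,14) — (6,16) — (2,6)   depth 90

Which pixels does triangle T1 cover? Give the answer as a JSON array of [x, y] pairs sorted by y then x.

T0:
  2·area = 8
  edge (6, 12)→(4, 20): d=(-2,8) right/bottom  bias=-1
  edge (4, 20)→(8, 0): d=(4,-20) top-left  bias=+0
  edge (8, 0)→(6, 12): d=(-2,12) right/bottom  bias=-1
    (3,2)@(7, 5): e=[6,0,2] → █  [on edge]
    (4,2)@(9, 5): e=[-10,40,-22] → ·
    (3,3)@(7, 7): e=[2,8,-2] → ·
    (2,7)@(5, 15): e=[2,0,6] → █  [on edge]
    (3,7)@(7, 15): e=[-14,40,-18] → ·
    (2,8)@(5, 17): e=[-2,8,2] → ·
  covered (2 px):
    · · · · ·
    · · · · ·
    · · · █ ·
    · · · · ·
    · · · · ·
    · · · · ·
    · · · · ·
    · · █ · ·
    · · · · ·
    · · · · ·
    · · · · ·
T1:
  2·area = 36  (B↔C swapped to make it positive)
  edge (6, 0)→(6, 18): d=(0,18) right/bottom  bias=-1
  edge (6, 18)→(4, 12): d=(-2,-6) top-left  bias=+0
  edge (4, 12)→(6, 0): d=(2,-12) top-left  bias=+0
    (0,1)@(1, 3): e=[90,0,-54] → ·  [on edge]
    (2,3)@(5, 7): e=[18,16,2] → █
    (3,3)@(7, 7): e=[-18,28,26] → ·
    (1,4)@(3, 9): e=[54,0,-18] → ·  [on edge]
    (2,4)@(5, 9): e=[18,12,6] → █
    (3,4)@(7, 9): e=[-18,24,30] → ·
    (2,5)@(5, 11): e=[18,8,10] → █
    (3,5)@(7, 11): e=[-18,20,34] → ·
    (2,6)@(5, 13): e=[18,4,14] → █
    (3,6)@(7, 13): e=[-18,16,38] → ·
    (2,7)@(5, 15): e=[18,0,18] → █  [on edge]
    (3,7)@(7, 15): e=[-18,12,42] → ·
    (3,10)@(7, 21): e=[-18,0,54] → ·  [on edge]
  covered (5 px):
    · · · · ·
    · · · · ·
    · · · · ·
    · · █ · ·
    · · █ · ·
    · · █ · ·
    · · █ · ·
    · · █ · ·
    · · · · ·
    · · · · ·
    · · · · ·
T2:
  2·area = 50  (B↔C swapped to make it positive)
  edge (6, 17)→(2, 12): d=(-4,-5) top-left  bias=+0
  edge (2, 12)→(4, 2): d=(2,-10) top-left  bias=+0
  edge (4, 2)→(6, 17): d=(2,15) right/bottom  bias=-1
    (1,3)@(3, 7): e=[25,0,25] → █  [on edge]
    (2,3)@(5, 7): e=[35,20,-5] → ·
    (1,4)@(3, 9): e=[17,4,29] → █
    (2,4)@(5, 9): e=[27,24,-1] → ·
    (1,5)@(3, 11): e=[9,8,33] → █
    (2,5)@(5, 11): e=[19,28,3] → █
    (3,5)@(7, 11): e=[29,48,-27] → ·
    (1,6)@(3, 13): e=[1,12,37] → █
    (3,6)@(7, 13): e=[21,52,-23] → ·
    (1,7)@(3, 15): e=[-7,16,41] → ·
    (2,7)@(5, 15): e=[3,36,11] → █
    (3,7)@(7, 15): e=[13,56,-19] → ·
    (0,8)@(1, 17): e=[-25,0,75] → ·  [on edge]
  covered (7 px):
    · · · · ·
    · · · · ·
    · · · · ·
    · █ · · ·
    · █ · · ·
    · █ █ · ·
    · █ █ · ·
    · · █ · ·
    · · · · ·
    · · · · ·
    · · · · ·
T3:
  2·area = 8
  edge (6, 14)→(6, 16): d=(0,2) right/bottom  bias=-1
  edge (6, 16)→(2, 6): d=(-4,-10) top-left  bias=+0
  edge (2, 6)→(6, 14): d=(4,8) right/bottom  bias=-1
    (2,6)@(5, 13): e=[2,2,4] → █
    (3,6)@(7, 13): e=[-2,22,-12] → ·
    (2,7)@(5, 15): e=[2,-6,12] → ·
  covered (1 px):
    · · · · ·
    · · · · ·
    · · · · ·
    · · · · ·
    · · · · ·
    · · · · ·
    · · █ · ·
    · · · · ·
    · · · · ·
    · · · · ·
    · · · · ·

Answer: [[2,3],[2,4],[2,5],[2,6],[2,7]]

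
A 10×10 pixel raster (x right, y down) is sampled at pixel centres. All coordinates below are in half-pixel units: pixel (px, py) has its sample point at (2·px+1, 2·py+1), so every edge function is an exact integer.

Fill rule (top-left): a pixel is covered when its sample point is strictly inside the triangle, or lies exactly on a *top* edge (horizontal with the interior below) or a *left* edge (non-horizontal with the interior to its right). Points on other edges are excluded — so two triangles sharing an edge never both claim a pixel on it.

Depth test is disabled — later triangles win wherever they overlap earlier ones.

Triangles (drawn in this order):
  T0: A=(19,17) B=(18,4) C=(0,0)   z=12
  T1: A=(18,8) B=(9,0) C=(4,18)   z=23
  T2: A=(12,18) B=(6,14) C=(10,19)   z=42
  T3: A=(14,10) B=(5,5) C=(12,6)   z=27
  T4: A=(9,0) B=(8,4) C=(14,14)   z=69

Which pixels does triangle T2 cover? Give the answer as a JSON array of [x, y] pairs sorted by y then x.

T0:
  2·area = 230  (B↔C swapped to make it positive)
  edge (19, 17)→(0, 0): d=(-19,-17) top-left  bias=+0
  edge (0, 0)→(18, 4): d=(18,4) right/bottom  bias=-1
  edge (18, 4)→(19, 17): d=(1,13) right/bottom  bias=-1
    (1,0)@(3, 1): e=[32,6,192] → #
    (2,0)@(5, 1): e=[66,-2,166] → ·
    (1,1)@(3, 3): e=[-6,42,194] → ·
    (2,1)@(5, 3): e=[28,34,168] → #
    (3,1)@(7, 3): e=[62,26,142] → #
    (4,1)@(9, 3): e=[96,18,116] → #
    (5,1)@(11, 3): e=[130,10,90] → #
    (6,1)@(13, 3): e=[164,2,64] → #
    (7,1)@(15, 3): e=[198,-6,38] → ·
    (2,2)@(5, 5): e=[-10,70,170] → ·
    (3,2)@(7, 5): e=[24,62,144] → #
    (7,2)@(15, 5): e=[160,30,40] → #
    (9,8)@(19, 17): e=[0,230,0] → ·  [on edge]
  covered (27 px):
    · # · · · · · · · ·
    · · # # # # # · · ·
    · · · # # # # # # ·
    · · · · # # # # # ·
    · · · · · # # # # ·
    · · · · · · # # # ·
    · · · · · · · # # ·
    · · · · · · · · # ·
    · · · · · · · · · ·
    · · · · · · · · · ·
T1:
  2·area = 202  (B↔C swapped to make it positive)
  edge (18, 8)→(4, 18): d=(-14,10) right/bottom  bias=-1
  edge (4, 18)→(9, 0): d=(5,-18) top-left  bias=+0
  edge (9, 0)→(18, 8): d=(9,8) right/bottom  bias=-1
    (4,0)@(9, 1): e=[188,5,9] → #
    (5,0)@(11, 1): e=[168,41,-7] → ·
    (4,1)@(9, 3): e=[160,15,27] → #
    (5,1)@(11, 3): e=[140,51,11] → #
    (6,1)@(13, 3): e=[120,87,-5] → ·
    (4,2)@(9, 5): e=[132,25,45] → #
    (6,2)@(13, 5): e=[92,97,13] → #
    (7,2)@(15, 5): e=[72,133,-3] → ·
    (4,3)@(9, 7): e=[104,35,63] → #
    (7,3)@(15, 7): e=[44,143,15] → #
    (8,3)@(17, 7): e=[24,179,-1] → ·
    (3,4)@(7, 9): e=[96,9,97] → #
    (5,6)@(11, 13): e=[0,101,101] → ·  [on edge]
  covered (24 px):
    · · · · # · · · · ·
    · · · · # # · · · ·
    · · · · # # # · · ·
    · · · · # # # # · ·
    · · · # # # # # · ·
    · · · # # # # · · ·
    · · · # # · · · · ·
    · · # # · · · · · ·
    · · # · · · · · · ·
    · · · · · · · · · ·
T2:
  2·area = 14  (B↔C swapped to make it positive)
  edge (12, 18)→(10, 19): d=(-2,1) right/bottom  bias=-1
  edge (10, 19)→(6, 14): d=(-4,-5) top-left  bias=+0
  edge (6, 14)→(12, 18): d=(6,4) right/bottom  bias=-1
    (3,7)@(7, 15): e=[11,1,2] → #
    (4,7)@(9, 15): e=[9,11,-6] → ·
    (3,8)@(7, 17): e=[7,-7,14] → ·
    (4,8)@(9, 17): e=[5,3,6] → #
    (5,8)@(11, 17): e=[3,13,-2] → ·
    (4,9)@(9, 19): e=[1,-5,18] → ·
  covered (2 px):
    · · · · · · · · · ·
    · · · · · · · · · ·
    · · · · · · · · · ·
    · · · · · · · · · ·
    · · · · · · · · · ·
    · · · · · · · · · ·
    · · · · · · · · · ·
    · · · # · · · · · ·
    · · · · # · · · · ·
    · · · · · · · · · ·
T3:
  2·area = 26
  edge (14, 10)→(5, 5): d=(-9,-5) top-left  bias=+0
  edge (5, 5)→(12, 6): d=(7,1) right/bottom  bias=-1
  edge (12, 6)→(14, 10): d=(2,4) right/bottom  bias=-1
    (2,2)@(5, 5): e=[0,0,26] → ·  [on edge]
    (4,3)@(9, 7): e=[2,10,14] → #
    (5,3)@(11, 7): e=[12,8,6] → #
    (6,3)@(13, 7): e=[22,6,-2] → ·
    (9,3)@(19, 7): e=[52,0,-26] → ·  [on edge]
    (4,4)@(9, 9): e=[-16,24,18] → ·
    (5,4)@(11, 9): e=[-6,22,10] → ·
    (6,4)@(13, 9): e=[4,20,2] → #
    (7,4)@(15, 9): e=[14,18,-6] → ·
    (6,5)@(13, 11): e=[-14,34,6] → ·
  covered (3 px):
    · · · · · · · · · ·
    · · · · · · · · · ·
    · · · · · · · · · ·
    · · · · # # · · · ·
    · · · · · · # · · ·
    · · · · · · · · · ·
    · · · · · · · · · ·
    · · · · · · · · · ·
    · · · · · · · · · ·
    · · · · · · · · · ·
T4:
  2·area = 34  (B↔C swapped to make it positive)
  edge (9, 0)→(14, 14): d=(5,14) right/bottom  bias=-1
  edge (14, 14)→(8, 4): d=(-6,-10) top-left  bias=+0
  edge (8, 4)→(9, 0): d=(1,-4) top-left  bias=+0
    (4,0)@(9, 1): e=[5,28,1] → #
    (5,0)@(11, 1): e=[-23,48,9] → ·
    (4,1)@(9, 3): e=[15,16,3] → #
    (5,1)@(11, 3): e=[-13,36,11] → ·
    (4,2)@(9, 5): e=[25,4,5] → #
    (5,2)@(11, 5): e=[-3,24,13] → ·
    (4,3)@(9, 7): e=[35,-8,7] → ·
    (5,3)@(11, 7): e=[7,12,15] → #
    (6,3)@(13, 7): e=[-21,32,23] → ·
    (5,4)@(11, 9): e=[17,0,17] → #  [on edge]
    (6,4)@(13, 9): e=[-11,20,25] → ·
    (5,5)@(11, 11): e=[27,-12,19] → ·
    (8,9)@(17, 19): e=[-17,0,51] → ·  [on edge]
  covered (5 px):
    · · · · # · · · · ·
    · · · · # · · · · ·
    · · · · # · · · · ·
    · · · · · # · · · ·
    · · · · · # · · · ·
    · · · · · · · · · ·
    · · · · · · · · · ·
    · · · · · · · · · ·
    · · · · · · · · · ·
    · · · · · · · · · ·

Result: [[3,7],[4,8]]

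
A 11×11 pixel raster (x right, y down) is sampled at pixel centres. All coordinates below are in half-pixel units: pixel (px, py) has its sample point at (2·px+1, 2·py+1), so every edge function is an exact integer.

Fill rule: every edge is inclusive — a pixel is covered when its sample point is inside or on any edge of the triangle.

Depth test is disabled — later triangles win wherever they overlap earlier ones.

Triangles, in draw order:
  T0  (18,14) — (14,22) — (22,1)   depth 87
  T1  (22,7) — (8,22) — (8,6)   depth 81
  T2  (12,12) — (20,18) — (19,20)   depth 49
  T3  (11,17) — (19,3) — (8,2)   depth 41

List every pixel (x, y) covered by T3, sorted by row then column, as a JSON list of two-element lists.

T0:
  2·area = 20
  edge (18, 14)→(14, 22): d=(-4,8) inclusive
  edge (14, 22)→(22, 1): d=(8,-21) inclusive
  edge (22, 1)→(18, 14): d=(-4,13) inclusive
    (9,4)@(19, 9): e=[12,1,7] → #
    (10,4)@(21, 9): e=[-4,43,-19] → ·
    (9,5)@(19, 11): e=[4,17,-1] → ·
    (8,7)@(17, 15): e=[4,7,9] → #
    (9,7)@(19, 15): e=[-12,49,-17] → ·
    (8,8)@(17, 17): e=[-4,23,1] → ·
  covered (2 px):
    · · · · · · · · · · ·
    · · · · · · · · · · ·
    · · · · · · · · · · ·
    · · · · · · · · · · ·
    · · · · · · · · · # ·
    · · · · · · · · · · ·
    · · · · · · · · · · ·
    · · · · · · · · # · ·
    · · · · · · · · · · ·
    · · · · · · · · · · ·
    · · · · · · · · · · ·
T1:
  2·area = 224
  edge (22, 7)→(8, 22): d=(-14,15) inclusive
  edge (8, 22)→(8, 6): d=(0,-16) inclusive
  edge (8, 6)→(22, 7): d=(14,1) inclusive
    (4,3)@(9, 7): e=[195,16,13] → #
    (5,3)@(11, 7): e=[165,48,11] → #
    (6,3)@(13, 7): e=[135,80,9] → #
    (7,3)@(15, 7): e=[105,112,7] → #
    (8,3)@(17, 7): e=[75,144,5] → #
    (9,3)@(19, 7): e=[45,176,3] → #
    (10,3)@(21, 7): e=[15,208,1] → #
    (4,4)@(9, 9): e=[167,16,41] → #
    (10,4)@(21, 9): e=[-13,208,29] → ·
    (4,5)@(9, 11): e=[139,16,69] → #
    (9,5)@(19, 11): e=[-11,176,59] → ·
    (4,6)@(9, 13): e=[111,16,97] → #
  covered (28 px):
    · · · · · · · · · · ·
    · · · · · · · · · · ·
    · · · · · · · · · · ·
    · · · · # # # # # # #
    · · · · # # # # # # ·
    · · · · # # # # # · ·
    · · · · # # # # · · ·
    · · · · # # # · · · ·
    · · · · # # · · · · ·
    · · · · # · · · · · ·
    · · · · · · · · · · ·
T2:
  2·area = 22
  edge (12, 12)→(20, 18): d=(8,6) inclusive
  edge (20, 18)→(19, 20): d=(-1,2) inclusive
  edge (19, 20)→(12, 12): d=(-7,-8) inclusive
    (6,6)@(13, 13): e=[2,19,1] → #
    (7,6)@(15, 13): e=[-10,15,17] → ·
    (6,7)@(13, 15): e=[18,17,-13] → ·
    (7,7)@(15, 15): e=[6,13,3] → #
    (8,7)@(17, 15): e=[-6,9,19] → ·
    (7,8)@(15, 17): e=[22,11,-11] → ·
    (8,8)@(17, 17): e=[10,7,5] → #
    (9,8)@(19, 17): e=[-2,3,21] → ·
    (8,9)@(17, 19): e=[26,5,-9] → ·
    (9,9)@(19, 19): e=[14,1,7] → #
    (10,9)@(21, 19): e=[2,-3,23] → ·
    (9,10)@(19, 21): e=[30,-1,-7] → ·
  covered (4 px):
    · · · · · · · · · · ·
    · · · · · · · · · · ·
    · · · · · · · · · · ·
    · · · · · · · · · · ·
    · · · · · · · · · · ·
    · · · · · · · · · · ·
    · · · · · · # · · · ·
    · · · · · · · # · · ·
    · · · · · · · · # · ·
    · · · · · · · · · # ·
    · · · · · · · · · · ·
T3:
  2·area = 162  (B↔C swapped to make it positive)
  edge (11, 17)→(8, 2): d=(-3,-15) inclusive
  edge (8, 2)→(19, 3): d=(11,1) inclusive
  edge (19, 3)→(11, 17): d=(-8,14) inclusive
    (4,1)@(9, 3): e=[12,10,140] → #
    (5,1)@(11, 3): e=[42,8,112] → #
    (6,1)@(13, 3): e=[72,6,84] → #
    (7,1)@(15, 3): e=[102,4,56] → #
    (8,1)@(17, 3): e=[132,2,28] → #
    (9,1)@(19, 3): e=[162,0,0] → #  [on edge]
    (10,1)@(21, 3): e=[192,-2,-28] → ·
    (4,2)@(9, 5): e=[6,32,124] → #
    (9,2)@(19, 5): e=[156,22,-16] → ·
    (4,3)@(9, 7): e=[0,54,108] → #  [on edge]
    (8,3)@(17, 7): e=[120,46,-4] → ·
    (4,4)@(9, 9): e=[-6,76,92] → ·
    (5,8)@(11, 17): e=[0,162,0] → #  [on edge]
  covered (24 px):
    · · · · · · · · · · ·
    · · · · # # # # # # ·
    · · · · # # # # # · ·
    · · · · # # # # · · ·
    · · · · · # # # · · ·
    · · · · · # # · · · ·
    · · · · · # # · · · ·
    · · · · · # · · · · ·
    · · · · · # · · · · ·
    · · · · · · · · · · ·
    · · · · · · · · · · ·

Answer: [[4,1],[5,1],[6,1],[7,1],[8,1],[9,1],[4,2],[5,2],[6,2],[7,2],[8,2],[4,3],[5,3],[6,3],[7,3],[5,4],[6,4],[7,4],[5,5],[6,5],[5,6],[6,6],[5,7],[5,8]]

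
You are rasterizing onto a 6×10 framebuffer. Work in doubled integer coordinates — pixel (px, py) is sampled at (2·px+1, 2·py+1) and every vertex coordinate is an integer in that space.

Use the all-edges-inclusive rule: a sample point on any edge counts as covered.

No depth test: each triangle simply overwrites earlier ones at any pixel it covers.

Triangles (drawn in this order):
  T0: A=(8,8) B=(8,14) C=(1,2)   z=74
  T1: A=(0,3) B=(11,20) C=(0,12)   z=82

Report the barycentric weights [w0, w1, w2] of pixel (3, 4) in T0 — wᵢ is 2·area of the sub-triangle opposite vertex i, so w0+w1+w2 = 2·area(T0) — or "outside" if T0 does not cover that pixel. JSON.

T0:
  2·area = 42
  edge (8, 8)→(8, 14): d=(0,6) inclusive
  edge (8, 14)→(1, 2): d=(-7,-12) inclusive
  edge (1, 2)→(8, 8): d=(7,6) inclusive
    (1,2)@(3, 5): e=[30,3,9] → X
    (2,2)@(5, 5): e=[18,27,-3] → .
    (1,3)@(3, 7): e=[30,-11,23] → .
    (2,3)@(5, 7): e=[18,13,11] → X
    (3,3)@(7, 7): e=[6,37,-1] → .
    (2,4)@(5, 9): e=[18,-1,25] → .
    (3,4)@(7, 9): e=[6,23,13] → X
    (4,4)@(9, 9): e=[-6,47,1] → .
    (3,5)@(7, 11): e=[6,9,27] → X
    (4,5)@(9, 11): e=[-6,33,15] → .
    (3,6)@(7, 13): e=[6,-5,41] → .
  covered (4 px):
    . . . . . .
    . . . . . .
    . X . . . .
    . . X . . .
    . . . X . .
    . . . X . .
    . . . . . .
    . . . . . .
    . . . . . .
    . . . . . .
T1:
  2·area = 99
  edge (0, 3)→(11, 20): d=(11,17) inclusive
  edge (11, 20)→(0, 12): d=(-11,-8) inclusive
  edge (0, 12)→(0, 3): d=(0,-9) inclusive
    (0,2)@(1, 5): e=[5,85,9] → X
    (1,2)@(3, 5): e=[-29,101,27] → .
    (0,3)@(1, 7): e=[27,63,9] → X
    (1,3)@(3, 7): e=[-7,79,27] → .
    (0,4)@(1, 9): e=[49,41,9] → X
    (1,4)@(3, 9): e=[15,57,27] → X
    (2,4)@(5, 9): e=[-19,73,45] → .
    (0,5)@(1, 11): e=[71,19,9] → X
    (2,5)@(5, 11): e=[3,51,45] → X
    (3,5)@(7, 11): e=[-31,67,63] → .
    (0,6)@(1, 13): e=[93,-3,9] → .
    (1,6)@(3, 13): e=[59,13,27] → X
  covered (13 px):
    . . . . . .
    . . . . . .
    X . . . . .
    X . . . . .
    X X . . . .
    X X X . . .
    . X X . . .
    . . X X . .
    . . . X X .
    . . . . . .

Answer: [23,13,6]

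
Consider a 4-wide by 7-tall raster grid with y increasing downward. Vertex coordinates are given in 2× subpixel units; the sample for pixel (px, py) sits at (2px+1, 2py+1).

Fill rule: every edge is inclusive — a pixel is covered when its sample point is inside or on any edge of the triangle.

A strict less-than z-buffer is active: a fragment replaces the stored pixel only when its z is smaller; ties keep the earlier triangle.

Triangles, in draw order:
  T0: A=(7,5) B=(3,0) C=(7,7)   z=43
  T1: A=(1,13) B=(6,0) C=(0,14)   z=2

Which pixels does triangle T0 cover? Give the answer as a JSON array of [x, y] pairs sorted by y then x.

T0:
  2·area = 8  (B↔C swapped to make it positive)
  edge (7, 5)→(7, 7): d=(0,2) inclusive
  edge (7, 7)→(3, 0): d=(-4,-7) inclusive
  edge (3, 0)→(7, 5): d=(4,5) inclusive
    (3,0)@(7, 1): e=[0,24,-16] → .  [on edge]
    (2,1)@(5, 3): e=[4,2,2] → X
    (3,1)@(7, 3): e=[0,16,-8] → .  [on edge]
    (2,2)@(5, 5): e=[4,-6,10] → .
    (3,2)@(7, 5): e=[0,8,0] → X  [on edge]
    (3,3)@(7, 7): e=[0,0,8] → X  [on edge]
    (3,4)@(7, 9): e=[0,-8,16] → .  [on edge]
    (3,5)@(7, 11): e=[0,-16,24] → .  [on edge]
    (3,6)@(7, 13): e=[0,-24,32] → .  [on edge]
  covered (3 px):
    . . . .
    . . X .
    . . . X
    . . . X
    . . . .
    . . . .
    . . . .
T1:
  2·area = 8  (B↔C swapped to make it positive)
  edge (1, 13)→(0, 14): d=(-1,1) inclusive
  edge (0, 14)→(6, 0): d=(6,-14) inclusive
  edge (6, 0)→(1, 13): d=(-5,13) inclusive
    (1,3)@(3, 7): e=[4,0,4] → X  [on edge]
    (2,3)@(5, 7): e=[2,28,-22] → .
    (3,3)@(7, 7): e=[0,56,-48] → .  [on edge]
    (1,4)@(3, 9): e=[2,12,-6] → .
    (2,4)@(5, 9): e=[0,40,-32] → .  [on edge]
    (1,5)@(3, 11): e=[0,24,-16] → .  [on edge]
    (0,6)@(1, 13): e=[0,8,0] → X  [on edge]
    (1,6)@(3, 13): e=[-2,36,-26] → .
  covered (2 px):
    . . . .
    . . . .
    . . . .
    . X . .
    . . . .
    . . . .
    X . . .

Answer: [[2,1],[3,2],[3,3]]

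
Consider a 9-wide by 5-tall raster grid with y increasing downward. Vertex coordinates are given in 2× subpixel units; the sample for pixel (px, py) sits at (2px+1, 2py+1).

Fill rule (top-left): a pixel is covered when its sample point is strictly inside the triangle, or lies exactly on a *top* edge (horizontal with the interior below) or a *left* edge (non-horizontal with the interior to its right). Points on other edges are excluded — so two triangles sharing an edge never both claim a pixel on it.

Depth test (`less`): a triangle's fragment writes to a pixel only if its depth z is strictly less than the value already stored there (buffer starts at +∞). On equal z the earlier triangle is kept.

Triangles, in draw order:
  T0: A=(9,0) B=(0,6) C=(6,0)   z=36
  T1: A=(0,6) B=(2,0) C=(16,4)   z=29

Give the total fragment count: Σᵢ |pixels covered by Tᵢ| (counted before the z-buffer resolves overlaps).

T0:
  2·area = 18
  edge (9, 0)→(0, 6): d=(-9,6) right/bottom  bias=-1
  edge (0, 6)→(6, 0): d=(6,-6) top-left  bias=+0
  edge (6, 0)→(9, 0): d=(3,0) top-left  bias=+0
    (2,0)@(5, 1): e=[15,0,3] → #  [on edge]
    (3,0)@(7, 1): e=[3,12,3] → #
    (4,0)@(9, 1): e=[-9,24,3] → ·
    (1,1)@(3, 3): e=[9,0,9] → #  [on edge]
    (2,1)@(5, 3): e=[-3,12,9] → ·
    (3,1)@(7, 3): e=[-15,24,9] → ·
    (0,2)@(1, 5): e=[3,0,15] → #  [on edge]
    (1,2)@(3, 5): e=[-9,12,15] → ·
    (0,3)@(1, 7): e=[-15,12,21] → ·
  covered (4 px):
    · · # # · · · · ·
    · # · · · · · · ·
    # · · · · · · · ·
    · · · · · · · · ·
    · · · · · · · · ·
T1:
  2·area = 92
  edge (0, 6)→(2, 0): d=(2,-6) top-left  bias=+0
  edge (2, 0)→(16, 4): d=(14,4) right/bottom  bias=-1
  edge (16, 4)→(0, 6): d=(-16,2) right/bottom  bias=-1
    (1,0)@(3, 1): e=[8,10,74] → #
    (2,0)@(5, 1): e=[20,2,70] → #
    (3,0)@(7, 1): e=[32,-6,66] → ·
    (0,1)@(1, 3): e=[0,46,46] → #  [on edge]
    (3,1)@(7, 3): e=[36,22,34] → #
    (4,1)@(9, 3): e=[48,14,30] → #
    (5,1)@(11, 3): e=[60,6,26] → #
    (6,1)@(13, 3): e=[72,-2,22] → ·
    (0,2)@(1, 5): e=[4,74,14] → #
    (4,2)@(9, 5): e=[52,42,-2] → ·
    (5,2)@(11, 5): e=[64,34,-6] → ·
    (0,3)@(1, 7): e=[8,102,-18] → ·
  covered (12 px):
    · # # · · · · · ·
    # # # # # # · · ·
    # # # # · · · · ·
    · · · · · · · · ·
    · · · · · · · · ·

Final: 16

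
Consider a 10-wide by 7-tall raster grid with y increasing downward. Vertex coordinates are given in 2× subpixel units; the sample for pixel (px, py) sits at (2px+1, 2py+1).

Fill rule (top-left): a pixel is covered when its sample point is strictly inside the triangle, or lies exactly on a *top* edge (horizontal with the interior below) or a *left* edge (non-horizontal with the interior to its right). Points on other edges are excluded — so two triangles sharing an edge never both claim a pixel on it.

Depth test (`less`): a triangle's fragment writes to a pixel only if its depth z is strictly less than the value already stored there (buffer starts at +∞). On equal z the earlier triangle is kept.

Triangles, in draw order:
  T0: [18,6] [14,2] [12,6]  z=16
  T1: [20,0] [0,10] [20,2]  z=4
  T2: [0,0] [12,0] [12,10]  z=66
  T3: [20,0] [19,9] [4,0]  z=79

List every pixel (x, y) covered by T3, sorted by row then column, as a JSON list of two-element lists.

T0:
  2·area = 24  (B↔C swapped to make it positive)
  edge (18, 6)→(12, 6): d=(-6,0) right/bottom  bias=-1
  edge (12, 6)→(14, 2): d=(2,-4) top-left  bias=+0
  edge (14, 2)→(18, 6): d=(4,4) right/bottom  bias=-1
    (6,0)@(13, 1): e=[30,-6,0] → ·  [on edge]
    (7,1)@(15, 3): e=[18,6,0] → ·  [on edge]
    (6,2)@(13, 5): e=[6,2,16] → █
    (7,2)@(15, 5): e=[6,10,8] → █
    (8,2)@(17, 5): e=[6,18,0] → ·  [on edge]
    (6,3)@(13, 7): e=[-6,6,24] → ·
    (7,3)@(15, 7): e=[-6,14,16] → ·
    (9,3)@(19, 7): e=[-6,30,0] → ·  [on edge]
  covered (2 px):
    · · · · · · · · · ·
    · · · · · · · · · ·
    · · · · · · █ █ · ·
    · · · · · · · · · ·
    · · · · · · · · · ·
    · · · · · · · · · ·
    · · · · · · · · · ·
T1:
  2·area = 40  (B↔C swapped to make it positive)
  edge (20, 0)→(20, 2): d=(0,2) right/bottom  bias=-1
  edge (20, 2)→(0, 10): d=(-20,8) right/bottom  bias=-1
  edge (0, 10)→(20, 0): d=(20,-10) top-left  bias=+0
    (9,0)@(19, 1): e=[2,28,10] → █
    (7,1)@(15, 3): e=[10,20,10] → █
    (8,1)@(17, 3): e=[6,4,30] → █
    (9,1)@(19, 3): e=[2,-12,50] → ·
    (5,2)@(11, 5): e=[18,12,10] → █
    (6,2)@(13, 5): e=[14,-4,30] → ·
    (7,2)@(15, 5): e=[10,-20,50] → ·
    (8,2)@(17, 5): e=[6,-36,70] → ·
    (3,3)@(7, 7): e=[26,4,10] → █
    (4,3)@(9, 7): e=[22,-12,30] → ·
    (5,3)@(11, 7): e=[18,-28,50] → ·
    (3,4)@(7, 9): e=[26,-36,50] → ·
  covered (5 px):
    · · · · · · · · · █
    · · · · · · · █ █ ·
    · · · · · █ · · · ·
    · · · █ · · · · · ·
    · · · · · · · · · ·
    · · · · · · · · · ·
    · · · · · · · · · ·
T2:
  2·area = 120
  edge (0, 0)→(12, 0): d=(12,0) top-left  bias=+0
  edge (12, 0)→(12, 10): d=(0,10) right/bottom  bias=-1
  edge (12, 10)→(0, 0): d=(-12,-10) top-left  bias=+0
    (1,0)@(3, 1): e=[12,90,18] → █
    (2,0)@(5, 1): e=[12,70,38] → █
    (3,0)@(7, 1): e=[12,50,58] → █
    (4,0)@(9, 1): e=[12,30,78] → █
    (5,0)@(11, 1): e=[12,10,98] → █
    (6,0)@(13, 1): e=[12,-10,118] → ·
    (1,1)@(3, 3): e=[36,90,-6] → ·
    (2,1)@(5, 3): e=[36,70,14] → █
    (6,1)@(13, 3): e=[36,-10,94] → ·
    (2,2)@(5, 5): e=[60,70,-10] → ·
    (3,2)@(7, 5): e=[60,50,10] → █
    (6,2)@(13, 5): e=[60,-10,70] → ·
  covered (15 px):
    · █ █ █ █ █ · · · ·
    · · █ █ █ █ · · · ·
    · · · █ █ █ · · · ·
    · · · · █ █ · · · ·
    · · · · · █ · · · ·
    · · · · · · · · · ·
    · · · · · · · · · ·
T3:
  2·area = 144
  edge (20, 0)→(19, 9): d=(-1,9) right/bottom  bias=-1
  edge (19, 9)→(4, 0): d=(-15,-9) top-left  bias=+0
  edge (4, 0)→(20, 0): d=(16,0) top-left  bias=+0
    (3,0)@(7, 1): e=[116,12,16] → █
    (4,0)@(9, 1): e=[98,30,16] → █
    (5,0)@(11, 1): e=[80,48,16] → █
    (6,0)@(13, 1): e=[62,66,16] → █
    (7,0)@(15, 1): e=[44,84,16] → █
    (8,0)@(17, 1): e=[26,102,16] → █
    (9,0)@(19, 1): e=[8,120,16] → █
    (3,1)@(7, 3): e=[114,-18,48] → ·
    (4,1)@(9, 3): e=[96,0,48] → █  [on edge]
    (4,2)@(9, 5): e=[94,-30,80] → ·
    (5,2)@(11, 5): e=[76,-12,80] → ·
    (6,2)@(13, 5): e=[58,6,80] → █
    (9,4)@(19, 9): e=[0,0,144] → ·  [on edge]
  covered (19 px):
    · · · █ █ █ █ █ █ █
    · · · · █ █ █ █ █ █
    · · · · · · █ █ █ █
    · · · · · · · · █ █
    · · · · · · · · · ·
    · · · · · · · · · ·
    · · · · · · · · · ·

Answer: [[3,0],[4,0],[5,0],[6,0],[7,0],[8,0],[9,0],[4,1],[5,1],[6,1],[7,1],[8,1],[9,1],[6,2],[7,2],[8,2],[9,2],[8,3],[9,3]]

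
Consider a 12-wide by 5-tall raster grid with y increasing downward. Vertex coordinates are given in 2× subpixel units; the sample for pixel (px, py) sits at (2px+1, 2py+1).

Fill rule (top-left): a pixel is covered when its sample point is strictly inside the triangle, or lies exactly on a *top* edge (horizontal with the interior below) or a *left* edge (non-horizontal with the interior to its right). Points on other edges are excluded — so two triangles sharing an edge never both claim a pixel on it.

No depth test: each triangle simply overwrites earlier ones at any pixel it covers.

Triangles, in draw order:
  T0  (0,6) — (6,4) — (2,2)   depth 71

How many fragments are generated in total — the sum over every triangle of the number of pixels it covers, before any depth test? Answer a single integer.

T0:
  2·area = 20  (B↔C swapped to make it positive)
  edge (0, 6)→(2, 2): d=(2,-4) top-left  bias=+0
  edge (2, 2)→(6, 4): d=(4,2) right/bottom  bias=-1
  edge (6, 4)→(0, 6): d=(-6,2) right/bottom  bias=-1
    (7,0)@(15, 1): e=[50,-30,0] → ·  [on edge]
    (1,1)@(3, 3): e=[6,2,12] → █
    (2,1)@(5, 3): e=[14,-2,8] → ·
    (4,1)@(9, 3): e=[30,-10,0] → ·  [on edge]
    (0,2)@(1, 5): e=[2,14,4] → █
    (1,2)@(3, 5): e=[10,10,0] → ·  [on edge]
    (0,3)@(1, 7): e=[6,22,-8] → ·
  covered (2 px):
    · · · · · · · · · · · ·
    · █ · · · · · · · · · ·
    █ · · · · · · · · · · ·
    · · · · · · · · · · · ·
    · · · · · · · · · · · ·

Final: 2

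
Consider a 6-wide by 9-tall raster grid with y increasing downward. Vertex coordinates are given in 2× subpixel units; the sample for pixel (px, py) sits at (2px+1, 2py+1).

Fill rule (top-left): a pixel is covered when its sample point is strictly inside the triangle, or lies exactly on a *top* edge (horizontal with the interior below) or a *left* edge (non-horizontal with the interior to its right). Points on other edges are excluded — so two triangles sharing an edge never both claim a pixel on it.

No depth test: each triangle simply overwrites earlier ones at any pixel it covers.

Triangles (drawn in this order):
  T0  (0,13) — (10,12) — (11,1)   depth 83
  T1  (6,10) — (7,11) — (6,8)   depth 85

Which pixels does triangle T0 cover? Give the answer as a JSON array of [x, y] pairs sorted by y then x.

T0:
  2·area = 109  (B↔C swapped to make it positive)
  edge (0, 13)→(11, 1): d=(11,-12) top-left  bias=+0
  edge (11, 1)→(10, 12): d=(-1,11) right/bottom  bias=-1
  edge (10, 12)→(0, 13): d=(-10,1) right/bottom  bias=-1
    (5,0)@(11, 1): e=[0,0,109] → ·  [on edge]
    (4,2)@(9, 5): e=[20,18,71] → █
    (5,2)@(11, 5): e=[44,-4,69] → ·
    (3,3)@(7, 7): e=[18,38,53] → █
    (5,3)@(11, 7): e=[66,-6,49] → ·
    (2,4)@(5, 9): e=[16,58,35] → █
    (5,4)@(11, 9): e=[88,-8,29] → ·
    (1,5)@(3, 11): e=[14,78,17] → █
    (5,5)@(11, 11): e=[110,-10,9] → ·
    (1,6)@(3, 13): e=[36,76,-3] → ·
    (2,6)@(5, 13): e=[60,54,-5] → ·
    (3,6)@(7, 13): e=[84,32,-7] → ·
  covered (10 px):
    · · · · · ·
    · · · · · ·
    · · · · █ ·
    · · · █ █ ·
    · · █ █ █ ·
    · █ █ █ █ ·
    · · · · · ·
    · · · · · ·
    · · · · · ·
T1:
  2·area = 2  (B↔C swapped to make it positive)
  edge (6, 10)→(6, 8): d=(0,-2) top-left  bias=+0
  edge (6, 8)→(7, 11): d=(1,3) right/bottom  bias=-1
  edge (7, 11)→(6, 10): d=(-1,-1) top-left  bias=+0
    (0,2)@(1, 5): e=[-10,12,0] → ·  [on edge]
    (2,2)@(5, 5): e=[-2,0,4] → ·  [on edge]
    (1,3)@(3, 7): e=[-6,8,0] → ·  [on edge]
    (2,4)@(5, 9): e=[-2,4,0] → ·  [on edge]
    (3,5)@(7, 11): e=[2,0,0] → ·  [on edge]
    (4,6)@(9, 13): e=[6,-4,0] → ·  [on edge]
    (5,7)@(11, 15): e=[10,-8,0] → ·  [on edge]
    (4,8)@(9, 17): e=[6,0,-4] → ·  [on edge]
  covered (0 px):
    · · · · · ·
    · · · · · ·
    · · · · · ·
    · · · · · ·
    · · · · · ·
    · · · · · ·
    · · · · · ·
    · · · · · ·
    · · · · · ·

Answer: [[4,2],[3,3],[4,3],[2,4],[3,4],[4,4],[1,5],[2,5],[3,5],[4,5]]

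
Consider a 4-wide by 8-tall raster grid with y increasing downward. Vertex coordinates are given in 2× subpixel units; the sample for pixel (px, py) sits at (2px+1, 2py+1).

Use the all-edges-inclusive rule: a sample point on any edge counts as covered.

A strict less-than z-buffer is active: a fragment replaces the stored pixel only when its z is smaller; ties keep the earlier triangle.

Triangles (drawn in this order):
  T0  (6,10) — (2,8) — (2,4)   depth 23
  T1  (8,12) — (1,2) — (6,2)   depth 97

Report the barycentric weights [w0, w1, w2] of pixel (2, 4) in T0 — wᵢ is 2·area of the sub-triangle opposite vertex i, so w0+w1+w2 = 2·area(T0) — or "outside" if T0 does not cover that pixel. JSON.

T0:
  2·area = 16
  edge (6, 10)→(2, 8): d=(-4,-2) inclusive
  edge (2, 8)→(2, 4): d=(0,-4) inclusive
  edge (2, 4)→(6, 10): d=(4,6) inclusive
    (1,3)@(3, 7): e=[6,4,6] → #
    (2,3)@(5, 7): e=[10,12,-6] → ·
    (1,4)@(3, 9): e=[-2,4,14] → ·
    (2,4)@(5, 9): e=[2,12,2] → #
    (3,4)@(7, 9): e=[6,20,-10] → ·
    (2,5)@(5, 11): e=[-6,12,10] → ·
  covered (2 px):
    · · · ·
    · · · ·
    · · · ·
    · # · ·
    · · # ·
    · · · ·
    · · · ·
    · · · ·
T1:
  2·area = 50
  edge (8, 12)→(1, 2): d=(-7,-10) inclusive
  edge (1, 2)→(6, 2): d=(5,0) inclusive
  edge (6, 2)→(8, 12): d=(2,10) inclusive
    (1,1)@(3, 3): e=[13,5,32] → #
    (2,1)@(5, 3): e=[33,5,12] → #
    (3,1)@(7, 3): e=[53,5,-8] → ·
    (1,2)@(3, 5): e=[-1,15,36] → ·
    (2,2)@(5, 5): e=[19,15,16] → #
    (3,2)@(7, 5): e=[39,15,-4] → ·
    (2,3)@(5, 7): e=[5,25,20] → #
    (3,3)@(7, 7): e=[25,25,0] → #  [on edge]
    (2,4)@(5, 9): e=[-9,35,24] → ·
    (3,4)@(7, 9): e=[11,35,4] → #
    (3,5)@(7, 11): e=[-3,45,8] → ·
  covered (6 px):
    · · · ·
    · # # ·
    · · # ·
    · · # #
    · · · #
    · · · ·
    · · · ·
    · · · ·

Result: [12,2,2]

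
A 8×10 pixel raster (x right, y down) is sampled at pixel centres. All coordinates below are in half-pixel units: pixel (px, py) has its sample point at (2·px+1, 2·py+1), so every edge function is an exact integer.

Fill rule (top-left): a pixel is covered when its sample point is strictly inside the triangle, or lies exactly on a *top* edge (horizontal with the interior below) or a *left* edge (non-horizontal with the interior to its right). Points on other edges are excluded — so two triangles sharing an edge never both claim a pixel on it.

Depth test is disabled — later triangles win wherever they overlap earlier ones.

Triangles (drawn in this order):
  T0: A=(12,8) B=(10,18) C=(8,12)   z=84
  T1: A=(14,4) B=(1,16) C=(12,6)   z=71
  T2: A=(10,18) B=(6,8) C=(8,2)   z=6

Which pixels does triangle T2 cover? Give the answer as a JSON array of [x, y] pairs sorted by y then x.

T0:
  2·area = 32
  edge (12, 8)→(10, 18): d=(-2,10) right/bottom  bias=-1
  edge (10, 18)→(8, 12): d=(-2,-6) top-left  bias=+0
  edge (8, 12)→(12, 8): d=(4,-4) top-left  bias=+0
    (2,1)@(5, 3): e=[80,0,-48] → ·  [on edge]
    (6,1)@(13, 3): e=[0,48,-16] → ·  [on edge]
    (7,2)@(15, 5): e=[-24,56,0] → ·  [on edge]
    (6,3)@(13, 7): e=[-8,40,0] → ·  [on edge]
    (3,4)@(7, 9): e=[48,0,-16] → ·  [on edge]
    (5,4)@(11, 9): e=[8,24,0] → #  [on edge]
    (6,4)@(13, 9): e=[-12,36,8] → ·
    (4,5)@(9, 11): e=[24,8,0] → #  [on edge]
    (6,5)@(13, 11): e=[-16,32,16] → ·
    (3,6)@(7, 13): e=[40,-8,0] → ·  [on edge]
    (4,6)@(9, 13): e=[20,4,8] → #
    (5,6)@(11, 13): e=[0,16,16] → ·  [on edge]
    (2,7)@(5, 15): e=[56,-24,0] → ·  [on edge]
    (4,7)@(9, 15): e=[16,0,16] → #  [on edge]
    (1,8)@(3, 17): e=[72,-40,0] → ·  [on edge]
    (0,9)@(1, 19): e=[88,-56,0] → ·  [on edge]
  covered (5 px):
    · · · · · · · ·
    · · · · · · · ·
    · · · · · · · ·
    · · · · · · · ·
    · · · · · # · ·
    · · · · # # · ·
    · · · · # · · ·
    · · · · # · · ·
    · · · · · · · ·
    · · · · · · · ·
T1:
  2·area = 2  (B↔C swapped to make it positive)
  edge (14, 4)→(12, 6): d=(-2,2) right/bottom  bias=-1
  edge (12, 6)→(1, 16): d=(-11,10) right/bottom  bias=-1
  edge (1, 16)→(14, 4): d=(13,-12) top-left  bias=+0
    (7,1)@(15, 3): e=[0,3,-1] → ·  [on edge]
    (6,2)@(13, 5): e=[0,1,1] → ·  [on edge]
    (5,3)@(11, 7): e=[0,-1,3] → ·  [on edge]
    (4,4)@(9, 9): e=[0,-3,5] → ·  [on edge]
    (3,5)@(7, 11): e=[0,-5,7] → ·  [on edge]
    (2,6)@(5, 13): e=[0,-7,9] → ·  [on edge]
    (1,7)@(3, 15): e=[0,-9,11] → ·  [on edge]
    (0,8)@(1, 17): e=[0,-11,13] → ·  [on edge]
  covered (0 px):
    · · · · · · · ·
    · · · · · · · ·
    · · · · · · · ·
    · · · · · · · ·
    · · · · · · · ·
    · · · · · · · ·
    · · · · · · · ·
    · · · · · · · ·
    · · · · · · · ·
    · · · · · · · ·
T2:
  2·area = 44
  edge (10, 18)→(6, 8): d=(-4,-10) top-left  bias=+0
  edge (6, 8)→(8, 2): d=(2,-6) top-left  bias=+0
  edge (8, 2)→(10, 18): d=(2,16) right/bottom  bias=-1
    (3,2)@(7, 5): e=[22,0,22] → #  [on edge]
    (4,2)@(9, 5): e=[42,12,-10] → ·
    (3,3)@(7, 7): e=[14,4,26] → #
    (4,3)@(9, 7): e=[34,16,-6] → ·
    (3,4)@(7, 9): e=[6,8,30] → #
    (4,4)@(9, 9): e=[26,20,-2] → ·
    (2,5)@(5, 11): e=[-22,0,66] → ·  [on edge]
    (3,5)@(7, 11): e=[-2,12,34] → ·
    (4,5)@(9, 11): e=[18,24,2] → #
    (5,5)@(11, 11): e=[38,36,-30] → ·
    (4,6)@(9, 13): e=[10,28,6] → #
    (5,6)@(11, 13): e=[30,40,-26] → ·
    (1,8)@(3, 17): e=[-66,0,110] → ·  [on edge]
  covered (6 px):
    · · · · · · · ·
    · · · · · · · ·
    · · · # · · · ·
    · · · # · · · ·
    · · · # · · · ·
    · · · · # · · ·
    · · · · # · · ·
    · · · · # · · ·
    · · · · · · · ·
    · · · · · · · ·

Final: [[3,2],[3,3],[3,4],[4,5],[4,6],[4,7]]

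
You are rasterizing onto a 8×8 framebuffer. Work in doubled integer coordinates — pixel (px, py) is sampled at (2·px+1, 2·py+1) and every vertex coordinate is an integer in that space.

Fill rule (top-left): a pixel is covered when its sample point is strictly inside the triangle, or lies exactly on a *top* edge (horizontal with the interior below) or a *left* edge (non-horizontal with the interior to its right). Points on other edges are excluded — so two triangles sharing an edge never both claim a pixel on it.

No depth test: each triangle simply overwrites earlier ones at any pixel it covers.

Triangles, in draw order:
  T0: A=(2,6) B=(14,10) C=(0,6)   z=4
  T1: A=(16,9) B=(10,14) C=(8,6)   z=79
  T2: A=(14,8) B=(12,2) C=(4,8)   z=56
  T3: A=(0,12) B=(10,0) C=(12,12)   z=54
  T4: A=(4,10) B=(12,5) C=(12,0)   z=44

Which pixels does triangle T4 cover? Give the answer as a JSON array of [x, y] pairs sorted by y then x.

T0:
  2·area = 8
  edge (2, 6)→(14, 10): d=(12,4) right/bottom  bias=-1
  edge (14, 10)→(0, 6): d=(-14,-4) top-left  bias=+0
  edge (0, 6)→(2, 6): d=(2,0) top-left  bias=+0
    (2,3)@(5, 7): e=[0,6,2] → ·  [on edge]
    (5,4)@(11, 9): e=[0,2,6] → ·  [on edge]
  covered (0 px):
    · · · · · · · ·
    · · · · · · · ·
    · · · · · · · ·
    · · · · · · · ·
    · · · · · · · ·
    · · · · · · · ·
    · · · · · · · ·
    · · · · · · · ·
T1:
  2·area = 58
  edge (16, 9)→(10, 14): d=(-6,5) right/bottom  bias=-1
  edge (10, 14)→(8, 6): d=(-2,-8) top-left  bias=+0
  edge (8, 6)→(16, 9): d=(8,3) right/bottom  bias=-1
    (4,3)@(9, 7): e=[47,6,5] → #
    (5,3)@(11, 7): e=[37,22,-1] → ·
    (4,4)@(9, 9): e=[35,2,21] → #
    (5,4)@(11, 9): e=[25,18,15] → #
    (6,4)@(13, 9): e=[15,34,9] → #
    (7,4)@(15, 9): e=[5,50,3] → #
    (4,5)@(9, 11): e=[23,-2,37] → ·
    (5,5)@(11, 11): e=[13,14,31] → #
    (7,5)@(15, 11): e=[-7,46,19] → ·
    (5,6)@(11, 13): e=[1,10,47] → #
    (6,6)@(13, 13): e=[-9,26,41] → ·
    (5,7)@(11, 15): e=[-11,6,63] → ·
  covered (8 px):
    · · · · · · · ·
    · · · · · · · ·
    · · · · · · · ·
    · · · · # · · ·
    · · · · # # # #
    · · · · · # # ·
    · · · · · # · ·
    · · · · · · · ·
T2:
  2·area = 60  (B↔C swapped to make it positive)
  edge (14, 8)→(4, 8): d=(-10,0) right/bottom  bias=-1
  edge (4, 8)→(12, 2): d=(8,-6) top-left  bias=+0
  edge (12, 2)→(14, 8): d=(2,6) right/bottom  bias=-1
    (5,1)@(11, 3): e=[50,2,8] → #
    (6,1)@(13, 3): e=[50,14,-4] → ·
    (4,2)@(9, 5): e=[30,6,24] → #
    (6,2)@(13, 5): e=[30,30,0] → ·  [on edge]
    (3,3)@(7, 7): e=[10,10,40] → #
    (6,3)@(13, 7): e=[10,46,4] → #
    (7,3)@(15, 7): e=[10,58,-8] → ·
    (3,4)@(7, 9): e=[-10,26,44] → ·
    (4,4)@(9, 9): e=[-10,38,32] → ·
    (5,4)@(11, 9): e=[-10,50,20] → ·
    (6,4)@(13, 9): e=[-10,62,8] → ·
    (7,5)@(15, 11): e=[-30,90,0] → ·  [on edge]
  covered (7 px):
    · · · · · · · ·
    · · · · · # · ·
    · · · · # # · ·
    · · · # # # # ·
    · · · · · · · ·
    · · · · · · · ·
    · · · · · · · ·
    · · · · · · · ·
T3:
  2·area = 144
  edge (0, 12)→(10, 0): d=(10,-12) top-left  bias=+0
  edge (10, 0)→(12, 12): d=(2,12) right/bottom  bias=-1
  edge (12, 12)→(0, 12): d=(-12,0) right/bottom  bias=-1
    (4,1)@(9, 3): e=[18,18,108] → #
    (5,1)@(11, 3): e=[42,-6,108] → ·
    (3,2)@(7, 5): e=[14,46,84] → #
    (5,2)@(11, 5): e=[62,-2,84] → ·
    (2,3)@(5, 7): e=[10,74,60] → #
    (5,3)@(11, 7): e=[82,2,60] → #
    (6,3)@(13, 7): e=[106,-22,60] → ·
    (1,4)@(3, 9): e=[6,102,36] → #
    (6,4)@(13, 9): e=[126,-18,36] → ·
    (0,5)@(1, 11): e=[2,130,12] → #
    (6,5)@(13, 11): e=[146,-14,12] → ·
    (0,6)@(1, 13): e=[22,134,-12] → ·
  covered (18 px):
    · · · · · · · ·
    · · · · # · · ·
    · · · # # · · ·
    · · # # # # · ·
    · # # # # # · ·
    # # # # # # · ·
    · · · · · · · ·
    · · · · · · · ·
T4:
  2·area = 40  (B↔C swapped to make it positive)
  edge (4, 10)→(12, 0): d=(8,-10) top-left  bias=+0
  edge (12, 0)→(12, 5): d=(0,5) right/bottom  bias=-1
  edge (12, 5)→(4, 10): d=(-8,5) right/bottom  bias=-1
    (5,1)@(11, 3): e=[14,5,21] → #
    (6,1)@(13, 3): e=[34,-5,11] → ·
    (4,2)@(9, 5): e=[10,15,15] → #
    (6,2)@(13, 5): e=[50,-5,-5] → ·
    (3,3)@(7, 7): e=[6,25,9] → #
    (4,3)@(9, 7): e=[26,15,-1] → ·
    (5,3)@(11, 7): e=[46,5,-11] → ·
    (2,4)@(5, 9): e=[2,35,3] → #
    (3,4)@(7, 9): e=[22,25,-7] → ·
    (2,5)@(5, 11): e=[18,35,-13] → ·
  covered (5 px):
    · · · · · · · ·
    · · · · · # · ·
    · · · · # # · ·
    · · · # · · · ·
    · · # · · · · ·
    · · · · · · · ·
    · · · · · · · ·
    · · · · · · · ·

Final: [[5,1],[4,2],[5,2],[3,3],[2,4]]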